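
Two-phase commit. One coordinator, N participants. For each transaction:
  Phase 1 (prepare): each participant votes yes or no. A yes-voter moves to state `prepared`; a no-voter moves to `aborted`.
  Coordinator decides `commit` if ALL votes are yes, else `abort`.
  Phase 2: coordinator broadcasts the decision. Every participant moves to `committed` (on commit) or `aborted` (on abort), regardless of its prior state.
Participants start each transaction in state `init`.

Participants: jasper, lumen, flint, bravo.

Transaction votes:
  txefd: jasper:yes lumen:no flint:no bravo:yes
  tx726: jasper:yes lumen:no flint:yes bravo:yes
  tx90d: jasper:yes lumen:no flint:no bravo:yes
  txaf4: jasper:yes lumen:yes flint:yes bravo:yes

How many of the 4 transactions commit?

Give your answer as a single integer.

txefd: no from lumen, flint -> abort (commits=0)
tx726: no from lumen -> abort (commits=0)
tx90d: no from lumen, flint -> abort (commits=0)
txaf4: all yes -> commit (commits=1)

Answer: 1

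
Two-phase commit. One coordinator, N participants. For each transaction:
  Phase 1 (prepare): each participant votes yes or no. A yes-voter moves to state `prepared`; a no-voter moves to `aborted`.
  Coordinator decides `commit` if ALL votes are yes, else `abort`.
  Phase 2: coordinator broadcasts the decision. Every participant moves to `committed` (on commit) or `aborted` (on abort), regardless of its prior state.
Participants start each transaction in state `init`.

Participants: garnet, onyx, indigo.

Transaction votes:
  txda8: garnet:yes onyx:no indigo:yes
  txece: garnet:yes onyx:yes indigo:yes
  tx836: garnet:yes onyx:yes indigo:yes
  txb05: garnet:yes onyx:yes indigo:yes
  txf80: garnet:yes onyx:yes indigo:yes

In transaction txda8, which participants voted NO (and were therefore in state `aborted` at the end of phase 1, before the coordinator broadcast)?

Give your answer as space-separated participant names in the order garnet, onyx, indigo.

Txn txda8 phase 1: garnet yes -> prepared; onyx no -> aborted; indigo yes -> prepared

Answer: onyx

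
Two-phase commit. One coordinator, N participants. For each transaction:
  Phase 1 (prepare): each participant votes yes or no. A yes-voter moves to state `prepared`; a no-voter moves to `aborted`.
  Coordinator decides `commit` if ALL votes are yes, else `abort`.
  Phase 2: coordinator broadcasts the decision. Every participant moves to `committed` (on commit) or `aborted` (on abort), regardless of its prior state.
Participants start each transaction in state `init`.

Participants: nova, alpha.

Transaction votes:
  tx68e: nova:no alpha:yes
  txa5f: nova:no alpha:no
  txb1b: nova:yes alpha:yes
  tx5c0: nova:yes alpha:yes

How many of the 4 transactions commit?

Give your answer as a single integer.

tx68e: no from nova -> abort (commits=0)
txa5f: no from nova, alpha -> abort (commits=0)
txb1b: all yes -> commit (commits=1)
tx5c0: all yes -> commit (commits=2)

Answer: 2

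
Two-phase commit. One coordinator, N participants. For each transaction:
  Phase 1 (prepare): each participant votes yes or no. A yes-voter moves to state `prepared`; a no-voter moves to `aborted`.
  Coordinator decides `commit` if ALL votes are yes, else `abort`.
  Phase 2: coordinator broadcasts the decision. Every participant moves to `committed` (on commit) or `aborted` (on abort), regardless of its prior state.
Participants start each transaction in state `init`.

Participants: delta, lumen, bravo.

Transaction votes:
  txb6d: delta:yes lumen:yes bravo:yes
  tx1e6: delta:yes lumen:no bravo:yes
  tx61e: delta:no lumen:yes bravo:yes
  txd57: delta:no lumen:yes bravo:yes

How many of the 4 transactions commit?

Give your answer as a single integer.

txb6d: all yes -> commit (commits=1)
tx1e6: no from lumen -> abort (commits=1)
tx61e: no from delta -> abort (commits=1)
txd57: no from delta -> abort (commits=1)

Answer: 1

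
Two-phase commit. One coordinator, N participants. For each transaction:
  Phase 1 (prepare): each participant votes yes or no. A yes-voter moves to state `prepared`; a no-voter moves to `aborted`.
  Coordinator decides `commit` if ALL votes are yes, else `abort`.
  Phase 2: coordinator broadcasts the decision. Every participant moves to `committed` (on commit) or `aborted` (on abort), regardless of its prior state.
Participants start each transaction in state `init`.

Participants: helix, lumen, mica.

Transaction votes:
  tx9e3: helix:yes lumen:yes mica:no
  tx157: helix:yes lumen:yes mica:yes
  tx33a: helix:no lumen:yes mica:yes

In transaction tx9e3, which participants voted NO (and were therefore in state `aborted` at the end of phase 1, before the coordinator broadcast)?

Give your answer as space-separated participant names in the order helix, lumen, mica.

Answer: mica

Derivation:
Txn tx9e3 phase 1: helix yes -> prepared; lumen yes -> prepared; mica no -> aborted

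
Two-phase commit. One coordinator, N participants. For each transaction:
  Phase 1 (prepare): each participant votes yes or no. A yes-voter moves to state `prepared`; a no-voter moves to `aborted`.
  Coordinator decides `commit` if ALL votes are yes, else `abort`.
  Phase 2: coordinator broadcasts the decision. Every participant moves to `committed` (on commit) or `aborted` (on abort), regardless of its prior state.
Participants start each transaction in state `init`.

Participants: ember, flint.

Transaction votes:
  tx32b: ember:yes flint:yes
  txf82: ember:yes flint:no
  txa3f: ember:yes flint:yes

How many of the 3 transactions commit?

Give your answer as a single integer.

Answer: 2

Derivation:
tx32b: all yes -> commit (commits=1)
txf82: no from flint -> abort (commits=1)
txa3f: all yes -> commit (commits=2)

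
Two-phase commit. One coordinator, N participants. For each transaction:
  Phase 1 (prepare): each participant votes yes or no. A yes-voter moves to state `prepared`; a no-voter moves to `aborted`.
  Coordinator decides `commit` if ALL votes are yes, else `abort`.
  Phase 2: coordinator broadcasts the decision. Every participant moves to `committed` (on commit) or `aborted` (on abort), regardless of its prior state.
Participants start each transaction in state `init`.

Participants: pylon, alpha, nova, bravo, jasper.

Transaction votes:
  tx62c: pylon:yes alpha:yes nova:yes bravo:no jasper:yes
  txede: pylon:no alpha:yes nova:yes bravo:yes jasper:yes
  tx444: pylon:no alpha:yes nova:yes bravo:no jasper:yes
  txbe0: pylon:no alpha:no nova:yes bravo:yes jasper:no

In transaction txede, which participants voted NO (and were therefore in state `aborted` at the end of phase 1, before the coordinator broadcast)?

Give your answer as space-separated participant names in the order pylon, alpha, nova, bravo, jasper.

Txn txede phase 1: pylon no -> aborted; alpha yes -> prepared; nova yes -> prepared; bravo yes -> prepared; jasper yes -> prepared

Answer: pylon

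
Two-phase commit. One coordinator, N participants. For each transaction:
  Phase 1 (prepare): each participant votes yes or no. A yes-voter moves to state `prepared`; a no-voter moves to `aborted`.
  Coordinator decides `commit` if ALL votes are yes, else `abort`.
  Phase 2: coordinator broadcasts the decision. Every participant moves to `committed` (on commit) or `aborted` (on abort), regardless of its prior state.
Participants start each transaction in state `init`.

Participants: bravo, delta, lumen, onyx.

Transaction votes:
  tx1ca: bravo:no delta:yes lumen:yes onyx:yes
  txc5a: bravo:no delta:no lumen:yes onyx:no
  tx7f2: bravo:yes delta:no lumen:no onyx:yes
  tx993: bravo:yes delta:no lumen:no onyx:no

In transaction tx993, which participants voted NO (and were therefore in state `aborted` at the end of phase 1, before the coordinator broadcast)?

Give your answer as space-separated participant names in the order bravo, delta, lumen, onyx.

Answer: delta lumen onyx

Derivation:
Txn tx993 phase 1: bravo yes -> prepared; delta no -> aborted; lumen no -> aborted; onyx no -> aborted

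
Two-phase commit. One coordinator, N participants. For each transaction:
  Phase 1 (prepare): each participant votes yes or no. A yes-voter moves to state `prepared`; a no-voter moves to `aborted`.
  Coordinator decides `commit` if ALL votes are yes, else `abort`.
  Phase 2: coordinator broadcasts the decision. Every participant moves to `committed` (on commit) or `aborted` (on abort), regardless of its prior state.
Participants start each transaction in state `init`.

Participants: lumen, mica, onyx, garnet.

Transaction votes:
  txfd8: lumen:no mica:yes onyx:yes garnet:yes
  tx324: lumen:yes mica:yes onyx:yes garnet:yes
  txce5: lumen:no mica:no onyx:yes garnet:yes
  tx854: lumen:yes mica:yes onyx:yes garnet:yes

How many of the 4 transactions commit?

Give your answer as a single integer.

txfd8: no from lumen -> abort (commits=0)
tx324: all yes -> commit (commits=1)
txce5: no from lumen, mica -> abort (commits=1)
tx854: all yes -> commit (commits=2)

Answer: 2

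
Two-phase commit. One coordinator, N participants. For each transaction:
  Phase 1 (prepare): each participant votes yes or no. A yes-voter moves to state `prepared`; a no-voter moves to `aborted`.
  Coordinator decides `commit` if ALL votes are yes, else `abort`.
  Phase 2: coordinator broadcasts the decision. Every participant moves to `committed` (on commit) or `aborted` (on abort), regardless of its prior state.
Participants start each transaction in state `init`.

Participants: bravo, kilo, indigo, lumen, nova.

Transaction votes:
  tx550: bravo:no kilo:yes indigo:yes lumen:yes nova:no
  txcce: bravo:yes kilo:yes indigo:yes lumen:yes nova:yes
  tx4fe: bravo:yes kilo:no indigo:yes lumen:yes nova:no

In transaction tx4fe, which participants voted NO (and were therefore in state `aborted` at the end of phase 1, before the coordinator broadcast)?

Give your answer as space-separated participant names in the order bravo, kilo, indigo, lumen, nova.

Txn tx4fe phase 1: bravo yes -> prepared; kilo no -> aborted; indigo yes -> prepared; lumen yes -> prepared; nova no -> aborted

Answer: kilo nova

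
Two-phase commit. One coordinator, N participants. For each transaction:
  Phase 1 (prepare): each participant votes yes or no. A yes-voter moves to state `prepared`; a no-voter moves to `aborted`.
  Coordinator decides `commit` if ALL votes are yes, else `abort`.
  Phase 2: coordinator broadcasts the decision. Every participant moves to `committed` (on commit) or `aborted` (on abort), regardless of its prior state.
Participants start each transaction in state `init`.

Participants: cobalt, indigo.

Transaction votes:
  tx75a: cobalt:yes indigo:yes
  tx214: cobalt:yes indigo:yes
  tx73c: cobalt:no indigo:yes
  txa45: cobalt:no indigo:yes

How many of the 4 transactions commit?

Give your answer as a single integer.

tx75a: all yes -> commit (commits=1)
tx214: all yes -> commit (commits=2)
tx73c: no from cobalt -> abort (commits=2)
txa45: no from cobalt -> abort (commits=2)

Answer: 2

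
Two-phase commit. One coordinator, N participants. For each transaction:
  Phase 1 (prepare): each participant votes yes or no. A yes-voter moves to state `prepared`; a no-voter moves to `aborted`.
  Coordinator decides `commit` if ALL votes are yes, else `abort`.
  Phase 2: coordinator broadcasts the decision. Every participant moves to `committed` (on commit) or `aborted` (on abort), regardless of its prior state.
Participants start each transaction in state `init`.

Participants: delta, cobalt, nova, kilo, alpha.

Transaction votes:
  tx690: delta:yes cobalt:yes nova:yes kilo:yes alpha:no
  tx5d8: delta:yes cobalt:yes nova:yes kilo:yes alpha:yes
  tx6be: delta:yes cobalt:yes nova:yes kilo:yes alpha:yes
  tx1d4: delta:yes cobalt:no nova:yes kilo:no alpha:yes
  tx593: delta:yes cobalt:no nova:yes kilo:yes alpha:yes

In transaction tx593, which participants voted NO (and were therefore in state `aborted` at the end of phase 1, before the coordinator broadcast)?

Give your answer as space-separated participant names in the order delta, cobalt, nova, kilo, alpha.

Txn tx593 phase 1: delta yes -> prepared; cobalt no -> aborted; nova yes -> prepared; kilo yes -> prepared; alpha yes -> prepared

Answer: cobalt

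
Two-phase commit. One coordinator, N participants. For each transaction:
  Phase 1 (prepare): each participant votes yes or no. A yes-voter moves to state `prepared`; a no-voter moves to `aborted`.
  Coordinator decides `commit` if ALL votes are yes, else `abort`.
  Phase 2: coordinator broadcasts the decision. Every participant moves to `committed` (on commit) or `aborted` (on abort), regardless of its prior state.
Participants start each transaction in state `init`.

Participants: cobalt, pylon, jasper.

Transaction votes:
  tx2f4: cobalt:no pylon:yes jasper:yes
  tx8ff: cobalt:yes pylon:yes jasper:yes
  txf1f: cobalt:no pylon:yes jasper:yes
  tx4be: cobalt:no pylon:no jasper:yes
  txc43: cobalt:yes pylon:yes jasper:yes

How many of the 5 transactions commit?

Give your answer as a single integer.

Answer: 2

Derivation:
tx2f4: no from cobalt -> abort (commits=0)
tx8ff: all yes -> commit (commits=1)
txf1f: no from cobalt -> abort (commits=1)
tx4be: no from cobalt, pylon -> abort (commits=1)
txc43: all yes -> commit (commits=2)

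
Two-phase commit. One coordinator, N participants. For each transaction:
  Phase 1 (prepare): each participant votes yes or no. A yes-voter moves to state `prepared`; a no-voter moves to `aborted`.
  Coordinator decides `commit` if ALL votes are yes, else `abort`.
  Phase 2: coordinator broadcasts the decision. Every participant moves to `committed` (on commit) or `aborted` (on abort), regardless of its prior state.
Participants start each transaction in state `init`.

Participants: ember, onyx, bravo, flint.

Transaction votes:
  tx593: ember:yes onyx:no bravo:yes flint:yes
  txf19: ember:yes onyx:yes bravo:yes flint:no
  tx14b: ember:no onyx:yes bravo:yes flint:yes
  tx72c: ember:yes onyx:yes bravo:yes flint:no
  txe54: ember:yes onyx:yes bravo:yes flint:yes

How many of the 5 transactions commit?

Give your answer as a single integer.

tx593: no from onyx -> abort (commits=0)
txf19: no from flint -> abort (commits=0)
tx14b: no from ember -> abort (commits=0)
tx72c: no from flint -> abort (commits=0)
txe54: all yes -> commit (commits=1)

Answer: 1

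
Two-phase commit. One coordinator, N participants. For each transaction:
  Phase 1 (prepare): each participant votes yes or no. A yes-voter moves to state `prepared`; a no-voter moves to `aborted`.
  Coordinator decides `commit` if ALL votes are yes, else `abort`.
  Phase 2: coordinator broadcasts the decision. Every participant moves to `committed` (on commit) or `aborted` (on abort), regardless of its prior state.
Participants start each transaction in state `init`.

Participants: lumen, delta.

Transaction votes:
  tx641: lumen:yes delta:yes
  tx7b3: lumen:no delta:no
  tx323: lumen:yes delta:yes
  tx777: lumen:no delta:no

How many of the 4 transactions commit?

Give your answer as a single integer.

tx641: all yes -> commit (commits=1)
tx7b3: no from lumen, delta -> abort (commits=1)
tx323: all yes -> commit (commits=2)
tx777: no from lumen, delta -> abort (commits=2)

Answer: 2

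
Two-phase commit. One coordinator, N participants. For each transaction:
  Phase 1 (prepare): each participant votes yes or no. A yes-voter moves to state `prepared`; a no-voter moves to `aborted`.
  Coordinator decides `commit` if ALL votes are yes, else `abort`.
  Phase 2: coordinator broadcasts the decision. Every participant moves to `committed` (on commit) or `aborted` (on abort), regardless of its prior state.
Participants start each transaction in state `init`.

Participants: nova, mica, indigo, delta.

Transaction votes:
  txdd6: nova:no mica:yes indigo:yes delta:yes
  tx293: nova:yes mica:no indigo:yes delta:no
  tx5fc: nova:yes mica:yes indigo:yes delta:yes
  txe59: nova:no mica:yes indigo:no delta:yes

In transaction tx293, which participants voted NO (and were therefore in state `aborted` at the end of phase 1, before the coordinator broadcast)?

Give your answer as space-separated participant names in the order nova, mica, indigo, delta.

Answer: mica delta

Derivation:
Txn tx293 phase 1: nova yes -> prepared; mica no -> aborted; indigo yes -> prepared; delta no -> aborted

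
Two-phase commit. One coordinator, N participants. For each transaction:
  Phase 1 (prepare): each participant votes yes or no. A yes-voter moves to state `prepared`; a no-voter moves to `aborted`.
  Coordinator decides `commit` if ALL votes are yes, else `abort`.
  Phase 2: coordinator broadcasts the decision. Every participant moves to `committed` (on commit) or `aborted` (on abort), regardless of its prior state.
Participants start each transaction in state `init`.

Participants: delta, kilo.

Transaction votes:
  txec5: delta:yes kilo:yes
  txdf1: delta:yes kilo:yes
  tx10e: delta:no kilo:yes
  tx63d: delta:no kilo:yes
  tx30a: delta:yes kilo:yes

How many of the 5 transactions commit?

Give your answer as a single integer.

txec5: all yes -> commit (commits=1)
txdf1: all yes -> commit (commits=2)
tx10e: no from delta -> abort (commits=2)
tx63d: no from delta -> abort (commits=2)
tx30a: all yes -> commit (commits=3)

Answer: 3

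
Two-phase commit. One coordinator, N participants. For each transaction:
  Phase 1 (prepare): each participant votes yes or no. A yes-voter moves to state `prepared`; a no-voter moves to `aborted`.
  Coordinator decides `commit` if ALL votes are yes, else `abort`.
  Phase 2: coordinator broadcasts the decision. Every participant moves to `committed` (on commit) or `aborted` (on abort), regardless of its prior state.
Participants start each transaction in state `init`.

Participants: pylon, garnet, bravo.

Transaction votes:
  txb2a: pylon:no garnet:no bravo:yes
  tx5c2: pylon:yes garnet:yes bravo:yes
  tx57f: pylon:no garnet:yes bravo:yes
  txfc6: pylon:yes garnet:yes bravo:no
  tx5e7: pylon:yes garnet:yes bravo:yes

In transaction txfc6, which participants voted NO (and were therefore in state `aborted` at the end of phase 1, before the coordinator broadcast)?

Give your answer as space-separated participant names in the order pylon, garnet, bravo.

Answer: bravo

Derivation:
Txn txfc6 phase 1: pylon yes -> prepared; garnet yes -> prepared; bravo no -> aborted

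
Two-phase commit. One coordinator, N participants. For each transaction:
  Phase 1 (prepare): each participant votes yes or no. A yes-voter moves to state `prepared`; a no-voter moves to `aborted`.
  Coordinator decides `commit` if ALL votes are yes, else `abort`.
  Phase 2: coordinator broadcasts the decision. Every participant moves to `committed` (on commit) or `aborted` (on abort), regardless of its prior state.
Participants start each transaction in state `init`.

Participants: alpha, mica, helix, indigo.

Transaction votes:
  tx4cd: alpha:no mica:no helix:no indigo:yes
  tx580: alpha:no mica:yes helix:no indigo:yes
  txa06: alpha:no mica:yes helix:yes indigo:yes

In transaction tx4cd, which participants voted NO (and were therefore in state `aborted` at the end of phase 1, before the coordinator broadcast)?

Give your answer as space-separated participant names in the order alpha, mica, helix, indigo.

Txn tx4cd phase 1: alpha no -> aborted; mica no -> aborted; helix no -> aborted; indigo yes -> prepared

Answer: alpha mica helix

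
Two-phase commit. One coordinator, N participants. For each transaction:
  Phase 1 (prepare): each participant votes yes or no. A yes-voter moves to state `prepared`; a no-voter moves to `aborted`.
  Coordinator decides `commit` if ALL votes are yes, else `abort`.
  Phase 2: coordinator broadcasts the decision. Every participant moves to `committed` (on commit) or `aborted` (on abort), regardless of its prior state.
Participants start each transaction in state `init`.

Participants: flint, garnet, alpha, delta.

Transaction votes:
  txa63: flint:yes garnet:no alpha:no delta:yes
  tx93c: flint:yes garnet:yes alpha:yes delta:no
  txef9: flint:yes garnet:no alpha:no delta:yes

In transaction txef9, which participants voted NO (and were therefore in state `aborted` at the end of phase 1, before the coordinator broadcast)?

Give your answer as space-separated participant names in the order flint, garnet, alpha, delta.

Answer: garnet alpha

Derivation:
Txn txef9 phase 1: flint yes -> prepared; garnet no -> aborted; alpha no -> aborted; delta yes -> prepared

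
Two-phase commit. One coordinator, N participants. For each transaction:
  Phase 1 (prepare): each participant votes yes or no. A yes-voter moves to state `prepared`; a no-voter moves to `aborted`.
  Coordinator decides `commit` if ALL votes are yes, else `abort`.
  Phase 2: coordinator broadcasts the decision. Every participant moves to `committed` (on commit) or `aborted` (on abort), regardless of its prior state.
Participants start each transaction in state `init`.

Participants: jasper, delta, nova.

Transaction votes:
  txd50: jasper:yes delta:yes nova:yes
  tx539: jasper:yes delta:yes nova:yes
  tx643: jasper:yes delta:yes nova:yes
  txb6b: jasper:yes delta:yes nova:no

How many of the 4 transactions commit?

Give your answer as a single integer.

Answer: 3

Derivation:
txd50: all yes -> commit (commits=1)
tx539: all yes -> commit (commits=2)
tx643: all yes -> commit (commits=3)
txb6b: no from nova -> abort (commits=3)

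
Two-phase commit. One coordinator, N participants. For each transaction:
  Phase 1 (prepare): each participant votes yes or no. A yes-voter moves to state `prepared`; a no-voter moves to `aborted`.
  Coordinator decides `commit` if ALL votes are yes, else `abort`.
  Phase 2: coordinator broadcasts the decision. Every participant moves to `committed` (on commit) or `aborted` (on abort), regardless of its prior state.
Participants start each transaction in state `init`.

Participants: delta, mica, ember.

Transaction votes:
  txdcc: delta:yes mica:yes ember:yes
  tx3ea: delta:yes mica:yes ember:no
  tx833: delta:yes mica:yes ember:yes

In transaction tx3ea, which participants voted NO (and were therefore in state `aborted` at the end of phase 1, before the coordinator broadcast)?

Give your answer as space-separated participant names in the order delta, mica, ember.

Answer: ember

Derivation:
Txn tx3ea phase 1: delta yes -> prepared; mica yes -> prepared; ember no -> aborted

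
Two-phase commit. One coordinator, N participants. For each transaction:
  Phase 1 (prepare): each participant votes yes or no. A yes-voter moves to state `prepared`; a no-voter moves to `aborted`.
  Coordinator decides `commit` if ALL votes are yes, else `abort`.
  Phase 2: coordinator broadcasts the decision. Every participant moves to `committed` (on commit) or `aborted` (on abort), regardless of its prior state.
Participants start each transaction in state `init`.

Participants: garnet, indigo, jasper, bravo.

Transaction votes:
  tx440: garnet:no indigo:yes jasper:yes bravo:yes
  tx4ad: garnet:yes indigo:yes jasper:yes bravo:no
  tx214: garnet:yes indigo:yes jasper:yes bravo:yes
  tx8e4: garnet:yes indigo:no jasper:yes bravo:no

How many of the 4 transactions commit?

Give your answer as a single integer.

tx440: no from garnet -> abort (commits=0)
tx4ad: no from bravo -> abort (commits=0)
tx214: all yes -> commit (commits=1)
tx8e4: no from indigo, bravo -> abort (commits=1)

Answer: 1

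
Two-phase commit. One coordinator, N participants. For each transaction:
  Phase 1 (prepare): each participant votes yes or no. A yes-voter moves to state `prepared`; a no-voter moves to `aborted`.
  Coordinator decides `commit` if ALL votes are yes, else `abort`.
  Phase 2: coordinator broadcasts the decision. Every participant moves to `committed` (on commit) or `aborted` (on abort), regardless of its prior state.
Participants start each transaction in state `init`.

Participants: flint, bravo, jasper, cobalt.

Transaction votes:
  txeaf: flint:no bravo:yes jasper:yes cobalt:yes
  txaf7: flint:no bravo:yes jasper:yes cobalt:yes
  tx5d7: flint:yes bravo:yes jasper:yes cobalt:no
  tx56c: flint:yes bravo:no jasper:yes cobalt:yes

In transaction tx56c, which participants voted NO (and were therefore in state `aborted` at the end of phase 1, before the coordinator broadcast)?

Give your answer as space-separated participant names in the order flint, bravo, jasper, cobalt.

Answer: bravo

Derivation:
Txn tx56c phase 1: flint yes -> prepared; bravo no -> aborted; jasper yes -> prepared; cobalt yes -> prepared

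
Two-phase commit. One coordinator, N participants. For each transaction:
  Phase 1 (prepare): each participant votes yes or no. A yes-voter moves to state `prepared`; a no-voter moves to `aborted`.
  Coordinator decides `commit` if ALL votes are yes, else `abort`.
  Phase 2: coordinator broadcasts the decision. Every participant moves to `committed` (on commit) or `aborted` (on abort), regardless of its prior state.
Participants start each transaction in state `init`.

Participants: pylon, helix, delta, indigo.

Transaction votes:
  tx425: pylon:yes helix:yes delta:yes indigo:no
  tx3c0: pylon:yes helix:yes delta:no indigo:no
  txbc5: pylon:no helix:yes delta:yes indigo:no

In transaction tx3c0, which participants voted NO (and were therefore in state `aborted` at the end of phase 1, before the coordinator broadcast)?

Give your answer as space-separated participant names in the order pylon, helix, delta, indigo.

Answer: delta indigo

Derivation:
Txn tx3c0 phase 1: pylon yes -> prepared; helix yes -> prepared; delta no -> aborted; indigo no -> aborted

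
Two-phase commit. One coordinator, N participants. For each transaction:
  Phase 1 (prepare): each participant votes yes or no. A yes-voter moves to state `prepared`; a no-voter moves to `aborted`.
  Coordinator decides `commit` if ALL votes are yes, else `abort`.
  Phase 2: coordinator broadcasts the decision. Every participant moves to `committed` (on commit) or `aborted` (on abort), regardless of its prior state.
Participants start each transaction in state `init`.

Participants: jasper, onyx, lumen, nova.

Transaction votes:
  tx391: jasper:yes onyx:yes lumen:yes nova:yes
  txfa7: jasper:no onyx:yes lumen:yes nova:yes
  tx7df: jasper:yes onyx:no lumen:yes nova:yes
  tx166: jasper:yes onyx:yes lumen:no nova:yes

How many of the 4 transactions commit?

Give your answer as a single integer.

tx391: all yes -> commit (commits=1)
txfa7: no from jasper -> abort (commits=1)
tx7df: no from onyx -> abort (commits=1)
tx166: no from lumen -> abort (commits=1)

Answer: 1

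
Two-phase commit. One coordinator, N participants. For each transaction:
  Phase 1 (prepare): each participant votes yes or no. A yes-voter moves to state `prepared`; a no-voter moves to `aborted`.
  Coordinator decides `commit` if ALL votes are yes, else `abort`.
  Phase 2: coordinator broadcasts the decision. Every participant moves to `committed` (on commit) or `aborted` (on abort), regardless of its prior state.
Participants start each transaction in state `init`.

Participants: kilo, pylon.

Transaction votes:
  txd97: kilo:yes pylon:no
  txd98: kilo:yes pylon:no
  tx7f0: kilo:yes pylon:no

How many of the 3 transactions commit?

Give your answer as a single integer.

Answer: 0

Derivation:
txd97: no from pylon -> abort (commits=0)
txd98: no from pylon -> abort (commits=0)
tx7f0: no from pylon -> abort (commits=0)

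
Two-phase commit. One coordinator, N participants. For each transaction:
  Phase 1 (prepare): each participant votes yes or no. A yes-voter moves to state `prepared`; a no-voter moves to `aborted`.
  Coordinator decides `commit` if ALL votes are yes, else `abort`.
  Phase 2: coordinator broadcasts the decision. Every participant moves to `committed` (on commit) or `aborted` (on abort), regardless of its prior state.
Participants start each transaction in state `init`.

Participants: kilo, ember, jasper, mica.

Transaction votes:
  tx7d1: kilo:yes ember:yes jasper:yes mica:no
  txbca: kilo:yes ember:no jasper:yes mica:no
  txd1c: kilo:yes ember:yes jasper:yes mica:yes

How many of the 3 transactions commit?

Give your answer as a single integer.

tx7d1: no from mica -> abort (commits=0)
txbca: no from ember, mica -> abort (commits=0)
txd1c: all yes -> commit (commits=1)

Answer: 1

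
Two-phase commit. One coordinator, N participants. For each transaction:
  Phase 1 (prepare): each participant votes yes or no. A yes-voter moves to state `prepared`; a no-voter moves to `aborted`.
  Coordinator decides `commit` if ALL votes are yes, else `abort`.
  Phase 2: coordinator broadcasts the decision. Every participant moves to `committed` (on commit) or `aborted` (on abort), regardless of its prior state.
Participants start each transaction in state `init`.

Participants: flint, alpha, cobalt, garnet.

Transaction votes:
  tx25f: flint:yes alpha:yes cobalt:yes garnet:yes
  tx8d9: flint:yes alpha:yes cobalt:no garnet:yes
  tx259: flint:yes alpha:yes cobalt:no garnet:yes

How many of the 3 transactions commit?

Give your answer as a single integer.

tx25f: all yes -> commit (commits=1)
tx8d9: no from cobalt -> abort (commits=1)
tx259: no from cobalt -> abort (commits=1)

Answer: 1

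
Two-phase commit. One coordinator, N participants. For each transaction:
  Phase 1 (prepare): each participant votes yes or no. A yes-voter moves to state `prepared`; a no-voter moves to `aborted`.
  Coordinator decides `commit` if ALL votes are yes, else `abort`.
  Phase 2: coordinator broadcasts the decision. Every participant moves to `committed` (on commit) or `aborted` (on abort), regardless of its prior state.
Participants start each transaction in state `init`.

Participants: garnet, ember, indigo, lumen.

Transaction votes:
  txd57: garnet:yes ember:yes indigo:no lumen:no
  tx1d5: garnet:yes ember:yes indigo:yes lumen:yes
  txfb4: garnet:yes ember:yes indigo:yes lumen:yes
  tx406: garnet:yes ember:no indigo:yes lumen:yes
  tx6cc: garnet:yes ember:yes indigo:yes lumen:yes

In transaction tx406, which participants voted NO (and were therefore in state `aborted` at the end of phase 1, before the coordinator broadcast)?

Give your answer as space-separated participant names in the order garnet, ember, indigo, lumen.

Answer: ember

Derivation:
Txn tx406 phase 1: garnet yes -> prepared; ember no -> aborted; indigo yes -> prepared; lumen yes -> prepared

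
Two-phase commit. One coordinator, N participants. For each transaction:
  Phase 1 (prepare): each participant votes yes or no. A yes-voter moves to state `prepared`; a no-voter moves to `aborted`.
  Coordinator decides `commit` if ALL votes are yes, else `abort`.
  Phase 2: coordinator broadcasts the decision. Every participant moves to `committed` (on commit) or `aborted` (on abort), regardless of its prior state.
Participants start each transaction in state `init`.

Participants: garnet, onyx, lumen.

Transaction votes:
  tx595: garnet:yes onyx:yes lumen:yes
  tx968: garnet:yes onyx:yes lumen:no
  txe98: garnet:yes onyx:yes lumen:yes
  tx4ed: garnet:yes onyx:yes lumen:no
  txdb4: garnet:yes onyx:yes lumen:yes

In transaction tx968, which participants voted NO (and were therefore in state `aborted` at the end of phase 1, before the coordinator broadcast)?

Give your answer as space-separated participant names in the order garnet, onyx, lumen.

Answer: lumen

Derivation:
Txn tx968 phase 1: garnet yes -> prepared; onyx yes -> prepared; lumen no -> aborted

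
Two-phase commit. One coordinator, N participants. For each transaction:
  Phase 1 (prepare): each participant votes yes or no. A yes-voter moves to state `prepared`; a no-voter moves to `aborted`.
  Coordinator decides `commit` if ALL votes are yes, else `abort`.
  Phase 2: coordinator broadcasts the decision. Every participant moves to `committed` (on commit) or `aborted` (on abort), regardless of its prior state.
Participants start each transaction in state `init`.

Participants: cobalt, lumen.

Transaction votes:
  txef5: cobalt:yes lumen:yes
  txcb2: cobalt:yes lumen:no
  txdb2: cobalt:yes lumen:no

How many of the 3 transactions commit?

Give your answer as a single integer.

txef5: all yes -> commit (commits=1)
txcb2: no from lumen -> abort (commits=1)
txdb2: no from lumen -> abort (commits=1)

Answer: 1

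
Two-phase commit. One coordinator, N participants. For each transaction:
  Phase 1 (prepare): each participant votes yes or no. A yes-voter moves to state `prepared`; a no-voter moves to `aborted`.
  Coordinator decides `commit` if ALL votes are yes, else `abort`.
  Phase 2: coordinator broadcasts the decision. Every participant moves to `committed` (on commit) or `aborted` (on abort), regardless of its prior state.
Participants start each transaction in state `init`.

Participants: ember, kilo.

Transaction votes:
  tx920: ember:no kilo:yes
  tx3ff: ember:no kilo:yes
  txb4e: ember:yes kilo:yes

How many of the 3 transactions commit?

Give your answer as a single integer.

Answer: 1

Derivation:
tx920: no from ember -> abort (commits=0)
tx3ff: no from ember -> abort (commits=0)
txb4e: all yes -> commit (commits=1)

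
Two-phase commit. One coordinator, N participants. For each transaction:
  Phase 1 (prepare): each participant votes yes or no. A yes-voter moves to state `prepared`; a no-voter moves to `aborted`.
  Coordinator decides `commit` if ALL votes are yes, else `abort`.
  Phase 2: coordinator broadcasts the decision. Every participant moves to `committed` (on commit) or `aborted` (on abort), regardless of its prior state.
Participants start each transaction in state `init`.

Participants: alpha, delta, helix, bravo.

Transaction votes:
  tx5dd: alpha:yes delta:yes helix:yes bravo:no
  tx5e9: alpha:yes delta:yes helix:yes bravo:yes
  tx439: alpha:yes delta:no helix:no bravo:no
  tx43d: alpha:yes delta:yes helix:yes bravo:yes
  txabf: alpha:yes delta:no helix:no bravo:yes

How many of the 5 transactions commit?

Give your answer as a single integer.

Answer: 2

Derivation:
tx5dd: no from bravo -> abort (commits=0)
tx5e9: all yes -> commit (commits=1)
tx439: no from delta, helix, bravo -> abort (commits=1)
tx43d: all yes -> commit (commits=2)
txabf: no from delta, helix -> abort (commits=2)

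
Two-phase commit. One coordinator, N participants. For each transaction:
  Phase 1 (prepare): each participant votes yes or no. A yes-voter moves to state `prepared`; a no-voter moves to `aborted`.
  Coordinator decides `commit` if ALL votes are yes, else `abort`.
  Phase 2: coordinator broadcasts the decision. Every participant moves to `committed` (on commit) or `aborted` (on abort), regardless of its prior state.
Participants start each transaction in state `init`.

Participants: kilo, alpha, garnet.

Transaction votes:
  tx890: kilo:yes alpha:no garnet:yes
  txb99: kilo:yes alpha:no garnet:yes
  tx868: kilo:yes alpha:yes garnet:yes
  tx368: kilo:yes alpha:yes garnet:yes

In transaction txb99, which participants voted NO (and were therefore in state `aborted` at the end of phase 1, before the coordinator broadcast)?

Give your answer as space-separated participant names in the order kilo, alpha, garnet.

Txn txb99 phase 1: kilo yes -> prepared; alpha no -> aborted; garnet yes -> prepared

Answer: alpha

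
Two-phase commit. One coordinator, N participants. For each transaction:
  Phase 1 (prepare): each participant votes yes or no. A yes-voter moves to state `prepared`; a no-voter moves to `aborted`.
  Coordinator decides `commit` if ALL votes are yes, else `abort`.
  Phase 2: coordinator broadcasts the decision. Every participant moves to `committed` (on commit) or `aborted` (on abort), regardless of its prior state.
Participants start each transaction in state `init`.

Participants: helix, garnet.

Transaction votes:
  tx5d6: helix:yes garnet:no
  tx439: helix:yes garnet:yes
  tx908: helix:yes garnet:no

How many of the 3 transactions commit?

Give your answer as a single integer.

Answer: 1

Derivation:
tx5d6: no from garnet -> abort (commits=0)
tx439: all yes -> commit (commits=1)
tx908: no from garnet -> abort (commits=1)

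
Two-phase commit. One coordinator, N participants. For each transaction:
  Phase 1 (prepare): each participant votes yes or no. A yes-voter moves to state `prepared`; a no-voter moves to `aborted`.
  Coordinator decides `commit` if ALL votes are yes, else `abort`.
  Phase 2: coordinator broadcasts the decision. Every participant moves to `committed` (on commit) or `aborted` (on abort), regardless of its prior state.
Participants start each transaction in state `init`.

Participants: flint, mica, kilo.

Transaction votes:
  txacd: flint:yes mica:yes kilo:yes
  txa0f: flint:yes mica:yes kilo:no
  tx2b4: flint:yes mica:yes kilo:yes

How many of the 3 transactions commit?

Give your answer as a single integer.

Answer: 2

Derivation:
txacd: all yes -> commit (commits=1)
txa0f: no from kilo -> abort (commits=1)
tx2b4: all yes -> commit (commits=2)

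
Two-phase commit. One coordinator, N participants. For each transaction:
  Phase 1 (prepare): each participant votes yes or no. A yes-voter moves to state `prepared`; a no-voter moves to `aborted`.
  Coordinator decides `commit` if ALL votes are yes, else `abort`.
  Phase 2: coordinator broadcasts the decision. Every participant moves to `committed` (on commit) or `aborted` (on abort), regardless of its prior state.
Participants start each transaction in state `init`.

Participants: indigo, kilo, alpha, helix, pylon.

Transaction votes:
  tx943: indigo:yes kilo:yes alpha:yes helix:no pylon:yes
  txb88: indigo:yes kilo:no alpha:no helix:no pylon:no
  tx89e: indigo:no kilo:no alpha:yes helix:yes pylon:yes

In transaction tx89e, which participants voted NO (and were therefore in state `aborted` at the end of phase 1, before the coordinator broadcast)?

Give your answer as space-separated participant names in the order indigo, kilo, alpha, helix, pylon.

Txn tx89e phase 1: indigo no -> aborted; kilo no -> aborted; alpha yes -> prepared; helix yes -> prepared; pylon yes -> prepared

Answer: indigo kilo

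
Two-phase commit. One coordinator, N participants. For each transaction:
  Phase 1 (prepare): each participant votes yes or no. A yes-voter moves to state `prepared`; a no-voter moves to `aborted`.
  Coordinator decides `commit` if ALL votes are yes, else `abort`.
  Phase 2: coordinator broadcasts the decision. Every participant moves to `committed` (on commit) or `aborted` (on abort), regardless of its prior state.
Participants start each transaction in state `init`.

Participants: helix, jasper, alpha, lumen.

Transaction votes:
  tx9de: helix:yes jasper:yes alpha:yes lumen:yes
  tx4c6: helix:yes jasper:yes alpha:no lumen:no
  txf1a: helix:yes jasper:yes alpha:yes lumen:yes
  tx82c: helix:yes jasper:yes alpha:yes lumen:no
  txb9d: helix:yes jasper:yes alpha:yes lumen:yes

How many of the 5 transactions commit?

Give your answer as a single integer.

Answer: 3

Derivation:
tx9de: all yes -> commit (commits=1)
tx4c6: no from alpha, lumen -> abort (commits=1)
txf1a: all yes -> commit (commits=2)
tx82c: no from lumen -> abort (commits=2)
txb9d: all yes -> commit (commits=3)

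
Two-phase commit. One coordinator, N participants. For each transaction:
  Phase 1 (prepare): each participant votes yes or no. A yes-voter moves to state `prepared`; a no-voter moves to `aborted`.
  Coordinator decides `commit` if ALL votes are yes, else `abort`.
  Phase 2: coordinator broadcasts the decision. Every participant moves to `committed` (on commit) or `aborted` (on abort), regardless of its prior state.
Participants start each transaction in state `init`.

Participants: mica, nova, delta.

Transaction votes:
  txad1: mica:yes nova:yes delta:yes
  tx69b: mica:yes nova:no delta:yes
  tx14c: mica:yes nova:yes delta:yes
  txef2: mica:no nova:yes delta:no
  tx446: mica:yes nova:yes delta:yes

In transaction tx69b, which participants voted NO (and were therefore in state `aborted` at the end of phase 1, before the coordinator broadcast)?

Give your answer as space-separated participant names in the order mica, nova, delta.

Txn tx69b phase 1: mica yes -> prepared; nova no -> aborted; delta yes -> prepared

Answer: nova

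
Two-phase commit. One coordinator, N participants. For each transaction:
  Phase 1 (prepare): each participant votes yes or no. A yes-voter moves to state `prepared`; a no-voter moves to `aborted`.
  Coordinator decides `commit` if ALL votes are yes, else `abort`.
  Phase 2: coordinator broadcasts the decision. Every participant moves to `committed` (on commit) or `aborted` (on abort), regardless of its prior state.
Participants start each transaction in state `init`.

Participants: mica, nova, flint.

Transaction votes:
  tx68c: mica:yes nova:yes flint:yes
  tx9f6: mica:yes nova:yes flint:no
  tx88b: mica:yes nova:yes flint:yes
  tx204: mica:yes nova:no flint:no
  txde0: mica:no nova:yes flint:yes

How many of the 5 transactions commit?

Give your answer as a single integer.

Answer: 2

Derivation:
tx68c: all yes -> commit (commits=1)
tx9f6: no from flint -> abort (commits=1)
tx88b: all yes -> commit (commits=2)
tx204: no from nova, flint -> abort (commits=2)
txde0: no from mica -> abort (commits=2)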